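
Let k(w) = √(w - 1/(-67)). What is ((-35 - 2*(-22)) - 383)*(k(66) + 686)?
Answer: -256564 - 374*√296341/67 ≈ -2.5960e+5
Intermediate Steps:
k(w) = √(1/67 + w) (k(w) = √(w - 1*(-1/67)) = √(w + 1/67) = √(1/67 + w))
((-35 - 2*(-22)) - 383)*(k(66) + 686) = ((-35 - 2*(-22)) - 383)*(√(67 + 4489*66)/67 + 686) = ((-35 + 44) - 383)*(√(67 + 296274)/67 + 686) = (9 - 383)*(√296341/67 + 686) = -374*(686 + √296341/67) = -256564 - 374*√296341/67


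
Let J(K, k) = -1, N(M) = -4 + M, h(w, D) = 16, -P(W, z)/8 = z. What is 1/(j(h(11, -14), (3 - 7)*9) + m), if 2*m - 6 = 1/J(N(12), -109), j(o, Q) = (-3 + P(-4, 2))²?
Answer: 2/727 ≈ 0.0027510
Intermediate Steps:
P(W, z) = -8*z
j(o, Q) = 361 (j(o, Q) = (-3 - 8*2)² = (-3 - 16)² = (-19)² = 361)
m = 5/2 (m = 3 + (½)/(-1) = 3 + (½)*(-1) = 3 - ½ = 5/2 ≈ 2.5000)
1/(j(h(11, -14), (3 - 7)*9) + m) = 1/(361 + 5/2) = 1/(727/2) = 2/727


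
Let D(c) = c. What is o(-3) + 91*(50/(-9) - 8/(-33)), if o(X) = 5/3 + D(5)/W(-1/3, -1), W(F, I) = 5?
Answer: -47602/99 ≈ -480.83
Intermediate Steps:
o(X) = 8/3 (o(X) = 5/3 + 5/5 = 5*(⅓) + 5*(⅕) = 5/3 + 1 = 8/3)
o(-3) + 91*(50/(-9) - 8/(-33)) = 8/3 + 91*(50/(-9) - 8/(-33)) = 8/3 + 91*(50*(-⅑) - 8*(-1/33)) = 8/3 + 91*(-50/9 + 8/33) = 8/3 + 91*(-526/99) = 8/3 - 47866/99 = -47602/99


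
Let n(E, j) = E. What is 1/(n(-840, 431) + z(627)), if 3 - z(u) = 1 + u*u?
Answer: -1/393967 ≈ -2.5383e-6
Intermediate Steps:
z(u) = 2 - u² (z(u) = 3 - (1 + u*u) = 3 - (1 + u²) = 3 + (-1 - u²) = 2 - u²)
1/(n(-840, 431) + z(627)) = 1/(-840 + (2 - 1*627²)) = 1/(-840 + (2 - 1*393129)) = 1/(-840 + (2 - 393129)) = 1/(-840 - 393127) = 1/(-393967) = -1/393967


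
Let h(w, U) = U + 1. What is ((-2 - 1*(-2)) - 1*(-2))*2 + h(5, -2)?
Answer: 3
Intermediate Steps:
h(w, U) = 1 + U
((-2 - 1*(-2)) - 1*(-2))*2 + h(5, -2) = ((-2 - 1*(-2)) - 1*(-2))*2 + (1 - 2) = ((-2 + 2) + 2)*2 - 1 = (0 + 2)*2 - 1 = 2*2 - 1 = 4 - 1 = 3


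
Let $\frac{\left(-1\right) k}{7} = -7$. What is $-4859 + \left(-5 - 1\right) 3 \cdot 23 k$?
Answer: $-25145$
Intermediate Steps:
$k = 49$ ($k = \left(-7\right) \left(-7\right) = 49$)
$-4859 + \left(-5 - 1\right) 3 \cdot 23 k = -4859 + \left(-5 - 1\right) 3 \cdot 23 \cdot 49 = -4859 + \left(-6\right) 3 \cdot 23 \cdot 49 = -4859 + \left(-18\right) 23 \cdot 49 = -4859 - 20286 = -25145$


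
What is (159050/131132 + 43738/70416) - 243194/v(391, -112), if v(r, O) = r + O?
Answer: -31123300689287/35780939784 ≈ -869.83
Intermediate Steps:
v(r, O) = O + r
(159050/131132 + 43738/70416) - 243194/v(391, -112) = (159050/131132 + 43738/70416) - 243194/(-112 + 391) = (159050*(1/131132) + 43738*(1/70416)) - 243194/279 = (79525/65566 + 21869/35208) - 243194/279 = 2116889527/1154223864 - 1*243194/279 = 2116889527/1154223864 - 243194/279 = -31123300689287/35780939784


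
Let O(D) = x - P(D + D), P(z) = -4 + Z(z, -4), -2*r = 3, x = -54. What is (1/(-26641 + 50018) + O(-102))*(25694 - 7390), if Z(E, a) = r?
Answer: -20752773184/23377 ≈ -8.8774e+5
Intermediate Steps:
r = -3/2 (r = -1/2*3 = -3/2 ≈ -1.5000)
Z(E, a) = -3/2
P(z) = -11/2 (P(z) = -4 - 3/2 = -11/2)
O(D) = -97/2 (O(D) = -54 - 1*(-11/2) = -54 + 11/2 = -97/2)
(1/(-26641 + 50018) + O(-102))*(25694 - 7390) = (1/(-26641 + 50018) - 97/2)*(25694 - 7390) = (1/23377 - 97/2)*18304 = -2267567/46754*18304 = -20752773184/23377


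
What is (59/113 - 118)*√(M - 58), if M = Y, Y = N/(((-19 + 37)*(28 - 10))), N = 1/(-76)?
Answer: -1475*I*√27135667/8588 ≈ -894.69*I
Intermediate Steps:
N = -1/76 ≈ -0.013158
Y = -1/24624 (Y = -1/((-19 + 37)*(28 - 10))/76 = -1/(76*(18*18)) = -1/76/324 = -1/76*1/324 = -1/24624 ≈ -4.0611e-5)
M = -1/24624 ≈ -4.0611e-5
(59/113 - 118)*√(M - 58) = (59/113 - 118)*√(-1/24624 - 58) = (59*(1/113) - 118)*√(-1428193/24624) = (59/113 - 118)*(I*√27135667/684) = -1475*I*√27135667/8588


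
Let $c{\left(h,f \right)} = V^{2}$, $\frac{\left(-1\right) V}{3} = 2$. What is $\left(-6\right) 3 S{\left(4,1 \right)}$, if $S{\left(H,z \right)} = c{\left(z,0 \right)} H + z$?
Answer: $-2610$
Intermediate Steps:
$V = -6$ ($V = \left(-3\right) 2 = -6$)
$c{\left(h,f \right)} = 36$ ($c{\left(h,f \right)} = \left(-6\right)^{2} = 36$)
$S{\left(H,z \right)} = z + 36 H$ ($S{\left(H,z \right)} = 36 H + z = z + 36 H$)
$\left(-6\right) 3 S{\left(4,1 \right)} = \left(-6\right) 3 \left(1 + 36 \cdot 4\right) = - 18 \left(1 + 144\right) = \left(-18\right) 145 = -2610$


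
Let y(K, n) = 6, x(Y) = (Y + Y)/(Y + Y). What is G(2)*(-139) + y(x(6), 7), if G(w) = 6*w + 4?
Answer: -2218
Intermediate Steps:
x(Y) = 1 (x(Y) = (2*Y)/((2*Y)) = (2*Y)*(1/(2*Y)) = 1)
G(w) = 4 + 6*w
G(2)*(-139) + y(x(6), 7) = (4 + 6*2)*(-139) + 6 = (4 + 12)*(-139) + 6 = 16*(-139) + 6 = -2224 + 6 = -2218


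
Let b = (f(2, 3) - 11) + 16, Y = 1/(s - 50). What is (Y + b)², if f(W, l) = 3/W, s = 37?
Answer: 27889/676 ≈ 41.256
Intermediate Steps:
Y = -1/13 (Y = 1/(37 - 50) = 1/(-13) = -1/13 ≈ -0.076923)
f(W, l) = 3/W
b = 13/2 (b = (3/2 - 11) + 16 = -19/2 + 16 = 13/2 ≈ 6.5000)
(Y + b)² = (-1/13 + 13/2)² = (167/26)² = 27889/676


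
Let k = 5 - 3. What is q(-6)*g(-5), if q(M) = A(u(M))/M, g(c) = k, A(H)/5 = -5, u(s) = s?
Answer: 25/3 ≈ 8.3333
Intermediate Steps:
k = 2
A(H) = -25 (A(H) = 5*(-5) = -25)
g(c) = 2
q(M) = -25/M
q(-6)*g(-5) = -25/(-6)*2 = -25*(-1/6)*2 = (25/6)*2 = 25/3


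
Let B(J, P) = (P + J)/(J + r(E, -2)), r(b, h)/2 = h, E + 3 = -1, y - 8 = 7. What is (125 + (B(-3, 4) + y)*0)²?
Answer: 15625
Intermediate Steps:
y = 15 (y = 8 + 7 = 15)
E = -4 (E = -3 - 1 = -4)
r(b, h) = 2*h
B(J, P) = (J + P)/(-4 + J) (B(J, P) = (P + J)/(J + 2*(-2)) = (J + P)/(J - 4) = (J + P)/(-4 + J))
(125 + (B(-3, 4) + y)*0)² = (125 + ((-3 + 4)/(-4 - 3) + 15)*0)² = (125 + (1/(-7) + 15)*0)² = (125 + (-⅐*1 + 15)*0)² = (125 + (-⅐ + 15)*0)² = (125 + (104/7)*0)² = (125 + 0)² = 125² = 15625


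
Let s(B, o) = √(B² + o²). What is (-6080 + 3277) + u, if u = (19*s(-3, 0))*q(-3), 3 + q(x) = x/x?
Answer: -2917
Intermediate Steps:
q(x) = -2 (q(x) = -3 + x/x = -3 + 1 = -2)
u = -114 (u = (19*√((-3)² + 0²))*(-2) = (19*√(9 + 0))*(-2) = (19*√9)*(-2) = (19*3)*(-2) = 57*(-2) = -114)
(-6080 + 3277) + u = (-6080 + 3277) - 114 = -2803 - 114 = -2917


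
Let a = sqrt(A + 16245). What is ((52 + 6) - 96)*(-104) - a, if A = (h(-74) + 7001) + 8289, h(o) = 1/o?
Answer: 3952 - sqrt(172685586)/74 ≈ 3774.4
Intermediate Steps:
A = 1131459/74 (A = (1/(-74) + 7001) + 8289 = (-1/74 + 7001) + 8289 = 518073/74 + 8289 = 1131459/74 ≈ 15290.)
a = sqrt(172685586)/74 (a = sqrt(1131459/74 + 16245) = sqrt(2333589/74) = sqrt(172685586)/74 ≈ 177.58)
((52 + 6) - 96)*(-104) - a = ((52 + 6) - 96)*(-104) - sqrt(172685586)/74 = (58 - 96)*(-104) - sqrt(172685586)/74 = -38*(-104) - sqrt(172685586)/74 = 3952 - sqrt(172685586)/74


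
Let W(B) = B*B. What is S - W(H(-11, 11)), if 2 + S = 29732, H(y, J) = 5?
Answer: 29705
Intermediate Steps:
W(B) = B²
S = 29730 (S = -2 + 29732 = 29730)
S - W(H(-11, 11)) = 29730 - 1*5² = 29730 - 1*25 = 29730 - 25 = 29705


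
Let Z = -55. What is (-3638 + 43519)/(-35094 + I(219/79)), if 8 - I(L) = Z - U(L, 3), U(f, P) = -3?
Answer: -39881/35034 ≈ -1.1384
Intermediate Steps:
I(L) = 60 (I(L) = 8 - (-55 - 1*(-3)) = 8 - (-55 + 3) = 8 - 1*(-52) = 8 + 52 = 60)
(-3638 + 43519)/(-35094 + I(219/79)) = (-3638 + 43519)/(-35094 + 60) = 39881/(-35034) = 39881*(-1/35034) = -39881/35034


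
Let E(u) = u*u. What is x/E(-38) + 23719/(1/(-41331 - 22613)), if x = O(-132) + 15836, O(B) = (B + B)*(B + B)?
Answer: -547524251313/361 ≈ -1.5167e+9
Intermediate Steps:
O(B) = 4*B² (O(B) = (2*B)*(2*B) = 4*B²)
E(u) = u²
x = 85532 (x = 4*(-132)² + 15836 = 4*17424 + 15836 = 69696 + 15836 = 85532)
x/E(-38) + 23719/(1/(-41331 - 22613)) = 85532/((-38)²) + 23719/(1/(-41331 - 22613)) = 85532/1444 + 23719/(1/(-63944)) = 85532*(1/1444) + 23719/(-1/63944) = 21383/361 + 23719*(-63944) = 21383/361 - 1516687736 = -547524251313/361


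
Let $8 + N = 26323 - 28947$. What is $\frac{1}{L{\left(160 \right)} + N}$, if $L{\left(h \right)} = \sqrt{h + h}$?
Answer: $- \frac{329}{865888} - \frac{\sqrt{5}}{865888} \approx -0.00038254$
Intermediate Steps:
$N = -2632$ ($N = -8 + \left(26323 - 28947\right) = -8 - 2624 = -2632$)
$L{\left(h \right)} = \sqrt{2} \sqrt{h}$ ($L{\left(h \right)} = \sqrt{2 h} = \sqrt{2} \sqrt{h}$)
$\frac{1}{L{\left(160 \right)} + N} = \frac{1}{\sqrt{2} \sqrt{160} - 2632} = \frac{1}{\sqrt{2} \cdot 4 \sqrt{10} - 2632} = \frac{1}{8 \sqrt{5} - 2632} = \frac{1}{-2632 + 8 \sqrt{5}}$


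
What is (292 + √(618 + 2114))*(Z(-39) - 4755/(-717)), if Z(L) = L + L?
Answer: -4980644/239 - 34114*√683/239 ≈ -24570.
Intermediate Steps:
Z(L) = 2*L
(292 + √(618 + 2114))*(Z(-39) - 4755/(-717)) = (292 + √(618 + 2114))*(2*(-39) - 4755/(-717)) = (292 + √2732)*(-78 - 4755*(-1/717)) = (292 + 2*√683)*(-78 + 1585/239) = (292 + 2*√683)*(-17057/239) = -4980644/239 - 34114*√683/239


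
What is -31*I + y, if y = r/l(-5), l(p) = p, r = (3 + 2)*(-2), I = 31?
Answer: -959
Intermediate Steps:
r = -10 (r = 5*(-2) = -10)
y = 2 (y = -10/(-5) = -10*(-⅕) = 2)
-31*I + y = -31*31 + 2 = -961 + 2 = -959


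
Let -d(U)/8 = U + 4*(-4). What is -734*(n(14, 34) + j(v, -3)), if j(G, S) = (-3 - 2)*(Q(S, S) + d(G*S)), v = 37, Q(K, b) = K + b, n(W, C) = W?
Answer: 3696424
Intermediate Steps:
d(U) = 128 - 8*U (d(U) = -8*(U + 4*(-4)) = -8*(U - 16) = -8*(-16 + U) = 128 - 8*U)
j(G, S) = -640 - 10*S + 40*G*S (j(G, S) = (-3 - 2)*((S + S) + (128 - 8*G*S)) = -5*(2*S + (128 - 8*G*S)) = -5*(128 + 2*S - 8*G*S) = -640 - 10*S + 40*G*S)
-734*(n(14, 34) + j(v, -3)) = -734*(14 + (-640 - 10*(-3) + 40*37*(-3))) = -734*(14 + (-640 + 30 - 4440)) = -734*(14 - 5050) = -734*(-5036) = 3696424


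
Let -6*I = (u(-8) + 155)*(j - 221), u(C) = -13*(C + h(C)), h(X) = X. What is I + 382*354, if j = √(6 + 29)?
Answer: 297197/2 - 121*√35/2 ≈ 1.4824e+5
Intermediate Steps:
u(C) = -26*C (u(C) = -13*(C + C) = -26*C)
j = √35 ≈ 5.9161
I = 26741/2 - 121*√35/2 (I = -(-26*(-8) + 155)*(√35 - 221)/6 = -(208 + 155)*(-221 + √35)/6 = -121*(-221 + √35)/2 = -(-80223 + 363*√35)/6 = 26741/2 - 121*√35/2 ≈ 13013.)
I + 382*354 = (26741/2 - 121*√35/2) + 382*354 = (26741/2 - 121*√35/2) + 135228 = 297197/2 - 121*√35/2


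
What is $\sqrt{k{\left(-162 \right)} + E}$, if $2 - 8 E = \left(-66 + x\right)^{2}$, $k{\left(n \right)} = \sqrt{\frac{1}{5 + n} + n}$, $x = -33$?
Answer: $\frac{\sqrt{-483071102 + 2512 i \sqrt{3993295}}}{628} \approx 0.18184 + 34.999 i$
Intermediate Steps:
$k{\left(n \right)} = \sqrt{n + \frac{1}{5 + n}}$
$E = - \frac{9799}{8}$ ($E = \frac{1}{4} - \frac{\left(-66 - 33\right)^{2}}{8} = \frac{1}{4} - \frac{\left(-99\right)^{2}}{8} = \frac{1}{4} - \frac{9801}{8} = - \frac{9799}{8} \approx -1224.9$)
$\sqrt{k{\left(-162 \right)} + E} = \sqrt{\sqrt{\frac{1 - 162 \left(5 - 162\right)}{5 - 162}} - \frac{9799}{8}} = \sqrt{\sqrt{\frac{1 - -25434}{-157}} - \frac{9799}{8}} = \sqrt{\sqrt{- \frac{1 + 25434}{157}} - \frac{9799}{8}} = \sqrt{\sqrt{\left(- \frac{1}{157}\right) 25435} - \frac{9799}{8}} = \sqrt{\sqrt{- \frac{25435}{157}} - \frac{9799}{8}} = \sqrt{\frac{i \sqrt{3993295}}{157} - \frac{9799}{8}} = \sqrt{- \frac{9799}{8} + \frac{i \sqrt{3993295}}{157}}$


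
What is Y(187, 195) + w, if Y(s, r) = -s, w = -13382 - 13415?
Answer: -26984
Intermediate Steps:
w = -26797
Y(187, 195) + w = -1*187 - 26797 = -187 - 26797 = -26984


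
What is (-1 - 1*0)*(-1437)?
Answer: 1437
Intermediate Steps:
(-1 - 1*0)*(-1437) = (-1 + 0)*(-1437) = -1*(-1437) = 1437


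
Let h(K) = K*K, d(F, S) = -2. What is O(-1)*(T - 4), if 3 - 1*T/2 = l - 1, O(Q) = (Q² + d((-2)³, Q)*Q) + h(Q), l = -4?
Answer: 48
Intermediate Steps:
h(K) = K²
O(Q) = -2*Q + 2*Q² (O(Q) = (Q² - 2*Q) + Q² = -2*Q + 2*Q²)
T = 16 (T = 6 - 2*(-4 - 1) = 6 - 2*(-5) = 6 + 10 = 16)
O(-1)*(T - 4) = (2*(-1)*(-1 - 1))*(16 - 4) = (2*(-1)*(-2))*12 = 4*12 = 48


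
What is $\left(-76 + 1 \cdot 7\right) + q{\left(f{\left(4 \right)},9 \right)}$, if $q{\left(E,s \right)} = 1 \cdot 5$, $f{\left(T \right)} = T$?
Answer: $-64$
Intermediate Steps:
$q{\left(E,s \right)} = 5$
$\left(-76 + 1 \cdot 7\right) + q{\left(f{\left(4 \right)},9 \right)} = \left(-76 + 1 \cdot 7\right) + 5 = \left(-76 + 7\right) + 5 = -69 + 5 = -64$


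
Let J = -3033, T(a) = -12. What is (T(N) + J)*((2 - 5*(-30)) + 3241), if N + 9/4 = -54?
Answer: -10331685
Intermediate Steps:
N = -225/4 (N = -9/4 - 54 = -225/4 ≈ -56.250)
(T(N) + J)*((2 - 5*(-30)) + 3241) = (-12 - 3033)*((2 - 5*(-30)) + 3241) = -3045*((2 + 150) + 3241) = -3045*(152 + 3241) = -3045*3393 = -10331685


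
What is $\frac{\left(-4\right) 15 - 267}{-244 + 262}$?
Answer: $- \frac{109}{6} \approx -18.167$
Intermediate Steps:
$\frac{\left(-4\right) 15 - 267}{-244 + 262} = \frac{-60 - 267}{18} = \left(-327\right) \frac{1}{18} = - \frac{109}{6}$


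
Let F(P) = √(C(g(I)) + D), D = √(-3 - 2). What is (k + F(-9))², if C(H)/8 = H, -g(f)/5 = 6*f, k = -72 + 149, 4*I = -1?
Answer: (77 + √(60 + I*√5))² ≈ 7182.1 + 24.46*I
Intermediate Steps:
I = -¼ (I = (¼)*(-1) = -¼ ≈ -0.25000)
k = 77
g(f) = -30*f
D = I*√5 (D = √(-5) = I*√5 ≈ 2.2361*I)
C(H) = 8*H
F(P) = √(60 + I*√5) (F(P) = √(8*(-30*(-¼)) + I*√5) = √(8*(15/2) + I*√5) = √(60 + I*√5))
(k + F(-9))² = (77 + √(60 + I*√5))²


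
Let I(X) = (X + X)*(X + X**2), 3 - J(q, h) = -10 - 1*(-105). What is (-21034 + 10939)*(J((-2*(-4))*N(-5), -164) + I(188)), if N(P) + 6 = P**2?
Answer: -134868594300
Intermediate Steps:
N(P) = -6 + P**2
J(q, h) = -92 (J(q, h) = 3 - (-10 - 1*(-105)) = 3 - (-10 + 105) = 3 - 1*95 = 3 - 95 = -92)
I(X) = 2*X*(X + X**2) (I(X) = (2*X)*(X + X**2) = 2*X*(X + X**2))
(-21034 + 10939)*(J((-2*(-4))*N(-5), -164) + I(188)) = (-21034 + 10939)*(-92 + 2*188**2*(1 + 188)) = -10095*(-92 + 2*35344*189) = -10095*(-92 + 13360032) = -10095*13359940 = -134868594300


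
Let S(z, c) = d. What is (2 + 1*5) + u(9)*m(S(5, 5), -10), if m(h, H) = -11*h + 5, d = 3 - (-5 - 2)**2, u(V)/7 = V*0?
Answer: 7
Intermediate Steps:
u(V) = 0 (u(V) = 7*(V*0) = 7*0 = 0)
d = -46 (d = 3 - 1*(-7)**2 = 3 - 1*49 = 3 - 49 = -46)
S(z, c) = -46
m(h, H) = 5 - 11*h
(2 + 1*5) + u(9)*m(S(5, 5), -10) = (2 + 1*5) + 0*(5 - 11*(-46)) = (2 + 5) + 0*(5 + 506) = 7 + 0*511 = 7 + 0 = 7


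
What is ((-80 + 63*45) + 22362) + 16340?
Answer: 41457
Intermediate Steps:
((-80 + 63*45) + 22362) + 16340 = ((-80 + 2835) + 22362) + 16340 = (2755 + 22362) + 16340 = 25117 + 16340 = 41457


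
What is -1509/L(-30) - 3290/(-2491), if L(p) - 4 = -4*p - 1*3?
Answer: -71507/6413 ≈ -11.150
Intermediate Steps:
L(p) = 1 - 4*p (L(p) = 4 + (-4*p - 1*3) = 4 + (-4*p - 3) = 4 + (-3 - 4*p) = 1 - 4*p)
-1509/L(-30) - 3290/(-2491) = -1509/(1 - 4*(-30)) - 3290/(-2491) = -1509/(1 + 120) - 3290*(-1/2491) = -1509/121 + 70/53 = -71507/6413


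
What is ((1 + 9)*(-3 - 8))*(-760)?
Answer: 83600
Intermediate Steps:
((1 + 9)*(-3 - 8))*(-760) = (10*(-11))*(-760) = -110*(-760) = 83600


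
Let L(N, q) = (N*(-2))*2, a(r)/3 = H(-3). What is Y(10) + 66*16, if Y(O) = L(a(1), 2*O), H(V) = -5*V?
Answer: 876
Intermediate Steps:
a(r) = 45 (a(r) = 3*(-5*(-3)) = 3*15 = 45)
L(N, q) = -4*N (L(N, q) = -2*N*2 = -4*N)
Y(O) = -180 (Y(O) = -4*45 = -180)
Y(10) + 66*16 = -180 + 66*16 = -180 + 1056 = 876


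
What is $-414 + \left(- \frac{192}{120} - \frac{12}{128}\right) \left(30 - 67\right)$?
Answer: $- \frac{56213}{160} \approx -351.33$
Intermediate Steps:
$-414 + \left(- \frac{192}{120} - \frac{12}{128}\right) \left(30 - 67\right) = -414 + \left(\left(-192\right) \frac{1}{120} - \frac{3}{32}\right) \left(-37\right) = -414 + \left(- \frac{8}{5} - \frac{3}{32}\right) \left(-37\right) = -414 - - \frac{10027}{160} = -414 + \frac{10027}{160} = - \frac{56213}{160}$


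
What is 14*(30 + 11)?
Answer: 574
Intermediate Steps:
14*(30 + 11) = 14*41 = 574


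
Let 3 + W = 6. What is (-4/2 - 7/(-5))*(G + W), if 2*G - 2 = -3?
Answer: -3/2 ≈ -1.5000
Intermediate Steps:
W = 3 (W = -3 + 6 = 3)
G = -½ (G = 1 + (½)*(-3) = 1 - 3/2 = -½ ≈ -0.50000)
(-4/2 - 7/(-5))*(G + W) = (-4/2 - 7/(-5))*(-½ + 3) = (-4*½ - 7*(-⅕))*(5/2) = (-2 + 7/5)*(5/2) = -⅗*5/2 = -3/2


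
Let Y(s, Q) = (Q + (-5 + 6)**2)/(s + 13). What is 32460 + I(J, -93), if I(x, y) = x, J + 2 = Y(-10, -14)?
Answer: 97361/3 ≈ 32454.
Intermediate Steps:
Y(s, Q) = (1 + Q)/(13 + s) (Y(s, Q) = (Q + 1**2)/(13 + s) = (Q + 1)/(13 + s) = (1 + Q)/(13 + s))
J = -19/3 (J = -2 + (1 - 14)/(13 - 10) = -2 - 13/3 = -19/3 ≈ -6.3333)
32460 + I(J, -93) = 32460 - 19/3 = 97361/3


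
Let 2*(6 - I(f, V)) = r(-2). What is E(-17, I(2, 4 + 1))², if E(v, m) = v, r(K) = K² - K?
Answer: 289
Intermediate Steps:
I(f, V) = 3 (I(f, V) = 6 - (-1)*(-1 - 2) = 6 - (-1)*(-3) = 6 - ½*6 = 6 - 3 = 3)
E(-17, I(2, 4 + 1))² = (-17)² = 289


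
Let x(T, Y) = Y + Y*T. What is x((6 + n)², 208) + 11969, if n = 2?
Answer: 25489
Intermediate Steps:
x(T, Y) = Y + T*Y
x((6 + n)², 208) + 11969 = 208*(1 + (6 + 2)²) + 11969 = 208*(1 + 8²) + 11969 = 208*(1 + 64) + 11969 = 208*65 + 11969 = 13520 + 11969 = 25489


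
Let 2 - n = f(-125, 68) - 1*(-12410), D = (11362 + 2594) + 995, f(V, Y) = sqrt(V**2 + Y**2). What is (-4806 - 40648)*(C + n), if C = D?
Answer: -115589522 + 45454*sqrt(20249) ≈ -1.0912e+8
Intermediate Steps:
D = 14951 (D = 13956 + 995 = 14951)
C = 14951
n = -12408 - sqrt(20249) (n = 2 - (sqrt((-125)**2 + 68**2) - 1*(-12410)) = 2 - (sqrt(15625 + 4624) + 12410) = 2 - (sqrt(20249) + 12410) = 2 - (12410 + sqrt(20249)) = 2 + (-12410 - sqrt(20249)) = -12408 - sqrt(20249) ≈ -12550.)
(-4806 - 40648)*(C + n) = (-4806 - 40648)*(14951 + (-12408 - sqrt(20249))) = -45454*(2543 - sqrt(20249)) = -115589522 + 45454*sqrt(20249)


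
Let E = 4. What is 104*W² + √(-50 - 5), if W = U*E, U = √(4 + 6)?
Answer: 16640 + I*√55 ≈ 16640.0 + 7.4162*I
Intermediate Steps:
U = √10 ≈ 3.1623
W = 4*√10 (W = √10*4 = 4*√10 ≈ 12.649)
104*W² + √(-50 - 5) = 104*(4*√10)² + √(-50 - 5) = 104*160 + √(-55) = 16640 + I*√55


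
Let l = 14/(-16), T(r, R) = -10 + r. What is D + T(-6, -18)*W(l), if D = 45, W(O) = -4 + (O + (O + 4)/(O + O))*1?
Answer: 1061/7 ≈ 151.57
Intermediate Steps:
l = -7/8 (l = 14*(-1/16) = -7/8 ≈ -0.87500)
W(O) = -4 + O + (4 + O)/(2*O) (W(O) = -4 + (O + (4 + O)/((2*O)))*1 = -4 + (O + (4 + O)*(1/(2*O)))*1 = -4 + (O + (4 + O)/(2*O))*1 = -4 + (O + (4 + O)/(2*O)) = -4 + O + (4 + O)/(2*O))
D + T(-6, -18)*W(l) = 45 + (-10 - 6)*(-7/2 - 7/8 + 2/(-7/8)) = 45 - 16*(-7/2 - 7/8 + 2*(-8/7)) = 45 - 16*(-7/2 - 7/8 - 16/7) = 45 - 16*(-373/56) = 45 + 746/7 = 1061/7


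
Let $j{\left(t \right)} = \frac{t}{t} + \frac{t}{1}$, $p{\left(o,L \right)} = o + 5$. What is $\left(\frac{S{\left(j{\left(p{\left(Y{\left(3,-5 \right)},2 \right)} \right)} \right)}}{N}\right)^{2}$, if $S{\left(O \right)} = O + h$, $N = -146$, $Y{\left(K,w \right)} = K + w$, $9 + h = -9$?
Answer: $\frac{49}{5329} \approx 0.009195$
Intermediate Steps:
$h = -18$ ($h = -9 - 9 = -18$)
$p{\left(o,L \right)} = 5 + o$
$j{\left(t \right)} = 1 + t$ ($j{\left(t \right)} = 1 + t 1 = 1 + t$)
$S{\left(O \right)} = -18 + O$ ($S{\left(O \right)} = O - 18 = -18 + O$)
$\left(\frac{S{\left(j{\left(p{\left(Y{\left(3,-5 \right)},2 \right)} \right)} \right)}}{N}\right)^{2} = \left(\frac{-18 + \left(1 + \left(5 + \left(3 - 5\right)\right)\right)}{-146}\right)^{2} = \left(\left(-18 + \left(1 + \left(5 - 2\right)\right)\right) \left(- \frac{1}{146}\right)\right)^{2} = \left(\left(-18 + \left(1 + 3\right)\right) \left(- \frac{1}{146}\right)\right)^{2} = \left(\left(-18 + 4\right) \left(- \frac{1}{146}\right)\right)^{2} = \left(\left(-14\right) \left(- \frac{1}{146}\right)\right)^{2} = \left(\frac{7}{73}\right)^{2} = \frac{49}{5329}$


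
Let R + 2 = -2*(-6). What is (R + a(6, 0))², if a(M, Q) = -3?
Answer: 49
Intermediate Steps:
R = 10 (R = -2 - 2*(-6) = -2 + 12 = 10)
(R + a(6, 0))² = (10 - 3)² = 7² = 49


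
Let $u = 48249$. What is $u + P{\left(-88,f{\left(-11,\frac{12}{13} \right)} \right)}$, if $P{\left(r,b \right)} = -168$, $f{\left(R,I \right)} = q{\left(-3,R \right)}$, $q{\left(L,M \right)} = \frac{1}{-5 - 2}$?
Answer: $48081$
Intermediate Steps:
$q{\left(L,M \right)} = - \frac{1}{7}$ ($q{\left(L,M \right)} = \frac{1}{-7} = - \frac{1}{7}$)
$f{\left(R,I \right)} = - \frac{1}{7}$
$u + P{\left(-88,f{\left(-11,\frac{12}{13} \right)} \right)} = 48249 - 168 = 48081$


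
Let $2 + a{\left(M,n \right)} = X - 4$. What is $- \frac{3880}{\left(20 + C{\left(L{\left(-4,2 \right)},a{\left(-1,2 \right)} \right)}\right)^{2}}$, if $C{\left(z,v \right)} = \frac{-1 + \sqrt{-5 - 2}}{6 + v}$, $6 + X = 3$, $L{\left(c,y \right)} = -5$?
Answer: $- \frac{34920}{\left(61 - i \sqrt{7}\right)^{2}} \approx -9.3318 - 0.81102 i$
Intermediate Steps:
$X = -3$ ($X = -6 + 3 = -3$)
$a{\left(M,n \right)} = -9$ ($a{\left(M,n \right)} = -2 - 7 = -9$)
$C{\left(z,v \right)} = \frac{-1 + i \sqrt{7}}{6 + v}$ ($C{\left(z,v \right)} = \frac{-1 + \sqrt{-7}}{6 + v} = \frac{-1 + i \sqrt{7}}{6 + v}$)
$- \frac{3880}{\left(20 + C{\left(L{\left(-4,2 \right)},a{\left(-1,2 \right)} \right)}\right)^{2}} = - \frac{3880}{\left(20 + \frac{-1 + i \sqrt{7}}{6 - 9}\right)^{2}} = - \frac{3880}{\left(20 + \frac{-1 + i \sqrt{7}}{-3}\right)^{2}} = - \frac{3880}{\left(20 - \frac{-1 + i \sqrt{7}}{3}\right)^{2}} = - \frac{3880}{\left(20 + \left(\frac{1}{3} - \frac{i \sqrt{7}}{3}\right)\right)^{2}} = - \frac{3880}{\left(\frac{61}{3} - \frac{i \sqrt{7}}{3}\right)^{2}}$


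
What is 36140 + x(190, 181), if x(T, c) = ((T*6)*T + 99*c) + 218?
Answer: 270877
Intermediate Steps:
x(T, c) = 218 + 6*T² + 99*c (x(T, c) = ((6*T)*T + 99*c) + 218 = (6*T² + 99*c) + 218 = 218 + 6*T² + 99*c)
36140 + x(190, 181) = 36140 + (218 + 6*190² + 99*181) = 36140 + (218 + 6*36100 + 17919) = 36140 + (218 + 216600 + 17919) = 36140 + 234737 = 270877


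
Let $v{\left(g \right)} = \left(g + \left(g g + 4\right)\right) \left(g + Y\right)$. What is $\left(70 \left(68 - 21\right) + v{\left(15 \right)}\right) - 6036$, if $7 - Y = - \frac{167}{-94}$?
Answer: $\frac{102860}{47} \approx 2188.5$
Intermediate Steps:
$Y = \frac{491}{94}$ ($Y = 7 - - \frac{167}{-94} = 7 - \left(-167\right) \left(- \frac{1}{94}\right) = 7 - \frac{167}{94} = \frac{491}{94} \approx 5.2234$)
$v{\left(g \right)} = \left(\frac{491}{94} + g\right) \left(4 + g + g^{2}\right)$ ($v{\left(g \right)} = \left(g + \left(g g + 4\right)\right) \left(g + \frac{491}{94}\right) = \left(g + \left(g^{2} + 4\right)\right) \left(\frac{491}{94} + g\right) = \left(g + \left(4 + g^{2}\right)\right) \left(\frac{491}{94} + g\right) = \left(4 + g + g^{2}\right) \left(\frac{491}{94} + g\right) = \left(\frac{491}{94} + g\right) \left(4 + g + g^{2}\right)$)
$\left(70 \left(68 - 21\right) + v{\left(15 \right)}\right) - 6036 = \left(70 \left(68 - 21\right) + \left(\frac{982}{47} + 15^{3} + \frac{585 \cdot 15^{2}}{94} + \frac{867}{94} \cdot 15\right)\right) - 6036 = \left(70 \cdot 47 + \left(\frac{982}{47} + 3375 + \frac{585}{94} \cdot 225 + \frac{13005}{94}\right)\right) - 6036 = \left(3290 + \left(\frac{982}{47} + 3375 + \frac{131625}{94} + \frac{13005}{94}\right)\right) - 6036 = \left(3290 + \frac{231922}{47}\right) - 6036 = \frac{386552}{47} - 6036 = \frac{102860}{47}$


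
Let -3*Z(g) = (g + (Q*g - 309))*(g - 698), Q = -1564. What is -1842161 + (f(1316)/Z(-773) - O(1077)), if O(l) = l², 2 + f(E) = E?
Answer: -296340671940731/98711455 ≈ -3.0021e+6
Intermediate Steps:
f(E) = -2 + E
Z(g) = -(-698 + g)*(-309 - 1563*g)/3 (Z(g) = -(g + (-1564*g - 309))*(g - 698)/3 = -(g + (-309 - 1564*g))*(-698 + g)/3 = -(-309 - 1563*g)*(-698 + g)/3 = -(-698 + g)*(-309 - 1563*g)/3)
-1842161 + (f(1316)/Z(-773) - O(1077)) = -1842161 + ((-2 + 1316)/(-71894 - 363555*(-773) + 521*(-773)²) - 1*1077²) = -1842161 + (1314/(-71894 + 281028015 + 521*597529) - 1*1159929) = -1842161 + (1314/(-71894 + 281028015 + 311312609) - 1159929) = -1842161 + (1314/592268730 - 1159929) = -1842161 + (1314*(1/592268730) - 1159929) = -1842161 + (219/98711455 - 1159929) = -1842161 - 114498279286476/98711455 = -296340671940731/98711455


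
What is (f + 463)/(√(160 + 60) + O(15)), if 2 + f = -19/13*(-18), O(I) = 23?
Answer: 145705/4017 - 12670*√55/4017 ≈ 12.881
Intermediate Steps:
f = 316/13 (f = -2 - 19/13*(-18) = -2 + 342/13 = 316/13 ≈ 24.308)
(f + 463)/(√(160 + 60) + O(15)) = (316/13 + 463)/(√(160 + 60) + 23) = 6335/(13*(√220 + 23)) = 6335/(13*(2*√55 + 23)) = 6335/(13*(23 + 2*√55))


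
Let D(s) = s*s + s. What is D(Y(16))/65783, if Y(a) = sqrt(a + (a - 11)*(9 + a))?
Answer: 141/65783 + sqrt(141)/65783 ≈ 0.0023239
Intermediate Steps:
Y(a) = sqrt(a + (-11 + a)*(9 + a))
D(s) = s + s**2 (D(s) = s**2 + s = s + s**2)
D(Y(16))/65783 = (sqrt(-99 + 16**2 - 1*16)*(1 + sqrt(-99 + 16**2 - 1*16)))/65783 = (sqrt(-99 + 256 - 16)*(1 + sqrt(-99 + 256 - 16)))*(1/65783) = (sqrt(141)*(1 + sqrt(141)))*(1/65783) = sqrt(141)*(1 + sqrt(141))/65783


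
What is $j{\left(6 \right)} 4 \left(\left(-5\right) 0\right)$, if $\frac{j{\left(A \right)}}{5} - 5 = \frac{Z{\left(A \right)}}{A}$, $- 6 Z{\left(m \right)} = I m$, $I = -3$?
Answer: $0$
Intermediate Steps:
$Z{\left(m \right)} = \frac{m}{2}$ ($Z{\left(m \right)} = - \frac{\left(-3\right) m}{6} = \frac{m}{2}$)
$j{\left(A \right)} = \frac{55}{2}$ ($j{\left(A \right)} = 25 + 5 \frac{\frac{1}{2} A}{A} = 25 + 5 \cdot \frac{1}{2} = 25 + \frac{5}{2} = \frac{55}{2}$)
$j{\left(6 \right)} 4 \left(\left(-5\right) 0\right) = \frac{55}{2} \cdot 4 \left(\left(-5\right) 0\right) = 110 \cdot 0 = 0$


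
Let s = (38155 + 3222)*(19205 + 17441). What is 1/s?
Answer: 1/1516301542 ≈ 6.5950e-10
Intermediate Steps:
s = 1516301542 (s = 41377*36646 = 1516301542)
1/s = 1/1516301542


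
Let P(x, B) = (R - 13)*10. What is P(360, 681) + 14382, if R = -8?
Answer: 14172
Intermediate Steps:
P(x, B) = -210 (P(x, B) = (-8 - 13)*10 = -21*10 = -210)
P(360, 681) + 14382 = -210 + 14382 = 14172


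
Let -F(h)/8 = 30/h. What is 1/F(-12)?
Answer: 1/20 ≈ 0.050000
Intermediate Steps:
F(h) = -240/h
1/F(-12) = 1/(-240/(-12)) = 1/(-240*(-1/12)) = 1/20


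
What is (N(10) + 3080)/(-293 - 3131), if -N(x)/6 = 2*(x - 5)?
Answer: -755/856 ≈ -0.88201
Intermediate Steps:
N(x) = 60 - 12*x (N(x) = -12*(x - 5) = -12*(-5 + x) = -6*(-10 + 2*x) = 60 - 12*x)
(N(10) + 3080)/(-293 - 3131) = ((60 - 12*10) + 3080)/(-293 - 3131) = ((60 - 120) + 3080)/(-3424) = (-60 + 3080)*(-1/3424) = 3020*(-1/3424) = -755/856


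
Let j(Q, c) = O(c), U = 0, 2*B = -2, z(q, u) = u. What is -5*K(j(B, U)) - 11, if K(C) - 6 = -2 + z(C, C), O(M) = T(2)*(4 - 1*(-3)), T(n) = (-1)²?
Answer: -66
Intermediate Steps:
T(n) = 1
B = -1 (B = (½)*(-2) = -1)
O(M) = 7 (O(M) = 1*(4 - 1*(-3)) = 1*(4 + 3) = 1*7 = 7)
j(Q, c) = 7
K(C) = 4 + C (K(C) = 6 + (-2 + C) = 4 + C)
-5*K(j(B, U)) - 11 = -5*(4 + 7) - 11 = -5*11 - 11 = -55 - 11 = -66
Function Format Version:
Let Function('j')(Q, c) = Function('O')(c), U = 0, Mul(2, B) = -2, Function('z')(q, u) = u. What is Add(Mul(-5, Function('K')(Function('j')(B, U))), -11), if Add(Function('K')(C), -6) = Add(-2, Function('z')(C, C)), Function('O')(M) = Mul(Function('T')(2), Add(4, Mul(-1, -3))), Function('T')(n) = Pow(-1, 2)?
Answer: -66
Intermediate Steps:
Function('T')(n) = 1
B = -1 (B = Mul(Rational(1, 2), -2) = -1)
Function('O')(M) = 7 (Function('O')(M) = Mul(1, Add(4, Mul(-1, -3))) = Mul(1, Add(4, 3)) = Mul(1, 7) = 7)
Function('j')(Q, c) = 7
Function('K')(C) = Add(4, C) (Function('K')(C) = Add(6, Add(-2, C)) = Add(4, C))
Add(Mul(-5, Function('K')(Function('j')(B, U))), -11) = Add(Mul(-5, Add(4, 7)), -11) = Add(Mul(-5, 11), -11) = Add(-55, -11) = -66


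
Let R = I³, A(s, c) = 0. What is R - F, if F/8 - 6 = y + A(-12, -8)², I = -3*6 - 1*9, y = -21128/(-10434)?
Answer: -103021139/5217 ≈ -19747.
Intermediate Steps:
y = 10564/5217 (y = -21128*(-1/10434) = 10564/5217 ≈ 2.0249)
I = -27 (I = -18 - 9 = -27)
R = -19683 (R = (-27)³ = -19683)
F = 334928/5217 (F = 48 + 8*(10564/5217 + 0²) = 48 + 8*(10564/5217 + 0) = 48 + 8*(10564/5217) = 48 + 84512/5217 = 334928/5217 ≈ 64.199)
R - F = -19683 - 1*334928/5217 = -19683 - 334928/5217 = -103021139/5217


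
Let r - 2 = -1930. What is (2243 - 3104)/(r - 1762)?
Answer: 7/30 ≈ 0.23333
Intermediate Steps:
r = -1928 (r = 2 - 1930 = -1928)
(2243 - 3104)/(r - 1762) = (2243 - 3104)/(-1928 - 1762) = -861/(-3690) = -861*(-1/3690) = 7/30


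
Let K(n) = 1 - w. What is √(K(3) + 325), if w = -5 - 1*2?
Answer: 3*√37 ≈ 18.248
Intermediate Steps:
w = -7 (w = -5 - 2 = -7)
K(n) = 8 (K(n) = 1 - 1*(-7) = 1 + 7 = 8)
√(K(3) + 325) = √(8 + 325) = √333 = 3*√37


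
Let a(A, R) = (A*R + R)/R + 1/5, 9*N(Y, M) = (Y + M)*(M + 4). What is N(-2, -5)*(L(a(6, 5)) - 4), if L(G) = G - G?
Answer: -28/9 ≈ -3.1111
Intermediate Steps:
N(Y, M) = (4 + M)*(M + Y)/9 (N(Y, M) = ((Y + M)*(M + 4))/9 = ((M + Y)*(4 + M))/9 = ((4 + M)*(M + Y))/9 = (4 + M)*(M + Y)/9)
a(A, R) = ⅕ + (R + A*R)/R (a(A, R) = (R + A*R)/R + 1*(⅕) = (R + A*R)/R + ⅕ = ⅕ + (R + A*R)/R)
L(G) = 0
N(-2, -5)*(L(a(6, 5)) - 4) = ((⅑)*(-5)² + (4/9)*(-5) + (4/9)*(-2) + (⅑)*(-5)*(-2))*(0 - 4) = ((⅑)*25 - 20/9 - 8/9 + 10/9)*(-4) = (25/9 - 20/9 - 8/9 + 10/9)*(-4) = (7/9)*(-4) = -28/9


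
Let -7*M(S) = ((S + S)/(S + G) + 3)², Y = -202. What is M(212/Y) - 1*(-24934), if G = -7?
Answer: 115357179521/4626783 ≈ 24932.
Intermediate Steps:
M(S) = -(3 + 2*S/(-7 + S))²/7 (M(S) = -((S + S)/(S - 7) + 3)²/7 = -((2*S)/(-7 + S) + 3)²/7 = -(2*S/(-7 + S) + 3)²/7 = -(3 + 2*S/(-7 + S))²/7)
M(212/Y) - 1*(-24934) = -(-21 + 5*(212/(-202)))²/(7*(-7 + 212/(-202))²) - 1*(-24934) = -(-21 + 5*(212*(-1/202)))²/(7*(-7 + 212*(-1/202))²) + 24934 = -(-21 + 5*(-106/101))²/(7*(-7 - 106/101)²) + 24934 = -(-21 - 530/101)²/(7*(-813/101)²) + 24934 = -⅐*(-2651/101)²*10201/660969 + 24934 = -⅐*7027801/10201*10201/660969 + 24934 = -7027801/4626783 + 24934 = 115357179521/4626783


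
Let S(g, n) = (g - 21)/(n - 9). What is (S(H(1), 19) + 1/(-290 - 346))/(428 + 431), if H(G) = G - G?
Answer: -6683/2731620 ≈ -0.0024465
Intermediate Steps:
H(G) = 0
S(g, n) = (-21 + g)/(-9 + n)
(S(H(1), 19) + 1/(-290 - 346))/(428 + 431) = ((-21 + 0)/(-9 + 19) + 1/(-290 - 346))/(428 + 431) = (-21/10 + 1/(-636))/859 = ((⅒)*(-21) - 1/636)*(1/859) = (-21/10 - 1/636)*(1/859) = -6683/3180*1/859 = -6683/2731620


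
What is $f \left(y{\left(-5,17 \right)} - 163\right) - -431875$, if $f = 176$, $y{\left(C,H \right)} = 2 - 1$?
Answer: $403363$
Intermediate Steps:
$y{\left(C,H \right)} = 1$ ($y{\left(C,H \right)} = 2 - 1 = 1$)
$f \left(y{\left(-5,17 \right)} - 163\right) - -431875 = 176 \left(1 - 163\right) - -431875 = 176 \left(-162\right) + 431875 = -28512 + 431875 = 403363$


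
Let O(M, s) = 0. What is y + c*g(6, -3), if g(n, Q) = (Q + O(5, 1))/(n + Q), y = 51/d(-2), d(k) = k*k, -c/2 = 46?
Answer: 419/4 ≈ 104.75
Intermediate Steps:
c = -92 (c = -2*46 = -92)
d(k) = k²
y = 51/4 (y = 51/((-2)²) = 51/4 ≈ 12.750)
g(n, Q) = Q/(Q + n) (g(n, Q) = (Q + 0)/(n + Q) = Q/(Q + n))
y + c*g(6, -3) = 51/4 - (-276)/(-3 + 6) = 51/4 - (-276)/3 = 51/4 - 92*(-1) = 51/4 + 92 = 419/4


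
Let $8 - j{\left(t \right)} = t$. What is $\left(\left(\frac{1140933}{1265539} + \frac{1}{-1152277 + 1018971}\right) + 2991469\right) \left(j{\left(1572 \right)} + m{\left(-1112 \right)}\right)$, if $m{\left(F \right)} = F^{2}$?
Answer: $\frac{311630385391433274987450}{84351970967} \approx 3.6944 \cdot 10^{12}$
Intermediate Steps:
$j{\left(t \right)} = 8 - t$
$\left(\left(\frac{1140933}{1265539} + \frac{1}{-1152277 + 1018971}\right) + 2991469\right) \left(j{\left(1572 \right)} + m{\left(-1112 \right)}\right) = \left(\left(\frac{1140933}{1265539} + \frac{1}{-1152277 + 1018971}\right) + 2991469\right) \left(\left(8 - 1572\right) + \left(-1112\right)^{2}\right) = \left(\left(1140933 \cdot \frac{1}{1265539} + \frac{1}{-133306}\right) + 2991469\right) \left(\left(8 - 1572\right) + 1236544\right) = \left(\left(\frac{1140933}{1265539} - \frac{1}{133306}\right) + 2991469\right) \left(-1564 + 1236544\right) = \left(\frac{152091948959}{168703941934} + 2991469\right) 1234980 = \frac{504672764565310005}{168703941934} \cdot 1234980 = \frac{311630385391433274987450}{84351970967}$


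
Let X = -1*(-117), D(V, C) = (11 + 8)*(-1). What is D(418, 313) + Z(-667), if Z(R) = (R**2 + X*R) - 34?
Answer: 366797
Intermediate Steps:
D(V, C) = -19 (D(V, C) = 19*(-1) = -19)
X = 117
Z(R) = -34 + R**2 + 117*R (Z(R) = (R**2 + 117*R) - 34 = -34 + R**2 + 117*R)
D(418, 313) + Z(-667) = -19 + (-34 + (-667)**2 + 117*(-667)) = -19 + (-34 + 444889 - 78039) = -19 + 366816 = 366797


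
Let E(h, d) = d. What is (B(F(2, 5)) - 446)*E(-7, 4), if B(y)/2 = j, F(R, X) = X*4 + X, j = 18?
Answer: -1640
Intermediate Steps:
F(R, X) = 5*X (F(R, X) = 4*X + X = 5*X)
B(y) = 36 (B(y) = 2*18 = 36)
(B(F(2, 5)) - 446)*E(-7, 4) = (36 - 446)*4 = -410*4 = -1640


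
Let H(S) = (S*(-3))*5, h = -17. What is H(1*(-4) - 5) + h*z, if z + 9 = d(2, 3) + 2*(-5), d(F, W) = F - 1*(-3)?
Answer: 373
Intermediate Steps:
d(F, W) = 3 + F (d(F, W) = F + 3 = 3 + F)
H(S) = -15*S (H(S) = -3*S*5 = -15*S)
z = -14 (z = -9 + ((3 + 2) + 2*(-5)) = -9 + (5 - 10) = -9 - 5 = -14)
H(1*(-4) - 5) + h*z = -15*(1*(-4) - 5) - 17*(-14) = -15*(-4 - 5) + 238 = -15*(-9) + 238 = 135 + 238 = 373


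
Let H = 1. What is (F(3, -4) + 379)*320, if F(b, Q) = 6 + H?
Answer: 123520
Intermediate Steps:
F(b, Q) = 7 (F(b, Q) = 6 + 1 = 7)
(F(3, -4) + 379)*320 = (7 + 379)*320 = 386*320 = 123520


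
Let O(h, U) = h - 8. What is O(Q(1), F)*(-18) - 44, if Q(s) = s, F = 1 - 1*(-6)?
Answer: 82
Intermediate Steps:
F = 7 (F = 1 + 6 = 7)
O(h, U) = -8 + h
O(Q(1), F)*(-18) - 44 = (-8 + 1)*(-18) - 44 = -7*(-18) - 44 = 126 - 44 = 82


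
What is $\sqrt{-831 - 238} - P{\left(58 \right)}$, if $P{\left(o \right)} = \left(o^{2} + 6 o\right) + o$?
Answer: $-3770 + i \sqrt{1069} \approx -3770.0 + 32.696 i$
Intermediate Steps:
$P{\left(o \right)} = o^{2} + 7 o$
$\sqrt{-831 - 238} - P{\left(58 \right)} = \sqrt{-831 - 238} - 58 \left(7 + 58\right) = \sqrt{-1069} - 58 \cdot 65 = i \sqrt{1069} - 3770 = -3770 + i \sqrt{1069}$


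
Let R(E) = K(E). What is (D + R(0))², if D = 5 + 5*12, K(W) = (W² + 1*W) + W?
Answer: 4225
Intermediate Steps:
K(W) = W² + 2*W (K(W) = (W² + W) + W = (W + W²) + W = W² + 2*W)
D = 65 (D = 5 + 60 = 65)
R(E) = E*(2 + E)
(D + R(0))² = (65 + 0*(2 + 0))² = (65 + 0*2)² = (65 + 0)² = 65² = 4225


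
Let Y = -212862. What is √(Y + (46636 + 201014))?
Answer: 2*√8697 ≈ 186.52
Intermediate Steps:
√(Y + (46636 + 201014)) = √(-212862 + (46636 + 201014)) = √(-212862 + 247650) = √34788 = 2*√8697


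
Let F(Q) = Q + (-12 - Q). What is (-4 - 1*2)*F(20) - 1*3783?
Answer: -3711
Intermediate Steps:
F(Q) = -12
(-4 - 1*2)*F(20) - 1*3783 = (-4 - 1*2)*(-12) - 1*3783 = (-4 - 2)*(-12) - 3783 = -6*(-12) - 3783 = 72 - 3783 = -3711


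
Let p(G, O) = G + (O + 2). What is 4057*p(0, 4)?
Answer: 24342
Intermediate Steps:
p(G, O) = 2 + G + O (p(G, O) = G + (2 + O) = 2 + G + O)
4057*p(0, 4) = 4057*(2 + 0 + 4) = 4057*6 = 24342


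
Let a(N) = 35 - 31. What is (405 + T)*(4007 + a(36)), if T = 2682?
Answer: 12381957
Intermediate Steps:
a(N) = 4
(405 + T)*(4007 + a(36)) = (405 + 2682)*(4007 + 4) = 3087*4011 = 12381957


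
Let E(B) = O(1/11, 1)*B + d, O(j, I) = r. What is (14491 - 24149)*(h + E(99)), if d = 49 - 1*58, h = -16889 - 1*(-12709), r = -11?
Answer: 50974924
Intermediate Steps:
O(j, I) = -11
h = -4180 (h = -16889 + 12709 = -4180)
d = -9 (d = 49 - 58 = -9)
E(B) = -9 - 11*B (E(B) = -11*B - 9 = -9 - 11*B)
(14491 - 24149)*(h + E(99)) = (14491 - 24149)*(-4180 + (-9 - 11*99)) = -9658*(-4180 + (-9 - 1089)) = -9658*(-4180 - 1098) = -9658*(-5278) = 50974924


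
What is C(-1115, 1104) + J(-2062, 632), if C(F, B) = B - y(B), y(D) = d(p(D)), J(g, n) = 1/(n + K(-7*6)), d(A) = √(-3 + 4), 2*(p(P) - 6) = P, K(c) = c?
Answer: 650771/590 ≈ 1103.0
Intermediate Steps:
p(P) = 6 + P/2
d(A) = 1 (d(A) = √1 = 1)
J(g, n) = 1/(-42 + n) (J(g, n) = 1/(n - 7*6) = 1/(n - 42) = 1/(-42 + n))
y(D) = 1
C(F, B) = -1 + B (C(F, B) = B - 1*1 = B - 1 = -1 + B)
C(-1115, 1104) + J(-2062, 632) = (-1 + 1104) + 1/(-42 + 632) = 1103 + 1/590 = 650771/590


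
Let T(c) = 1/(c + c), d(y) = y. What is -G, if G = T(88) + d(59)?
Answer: -10385/176 ≈ -59.006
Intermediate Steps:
T(c) = 1/(2*c)
G = 10385/176 (G = (½)/88 + 59 = (½)*(1/88) + 59 = 1/176 + 59 = 10385/176 ≈ 59.006)
-G = -1*10385/176 = -10385/176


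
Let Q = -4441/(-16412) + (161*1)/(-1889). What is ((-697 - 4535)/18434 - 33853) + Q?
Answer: -9673451933835567/285747904156 ≈ -33853.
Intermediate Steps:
Q = 5746717/31002268 (Q = -4441*(-1/16412) + 161*(-1/1889) = 4441/16412 - 161/1889 = 5746717/31002268 ≈ 0.18536)
((-697 - 4535)/18434 - 33853) + Q = ((-697 - 4535)/18434 - 33853) + 5746717/31002268 = (-5232*1/18434 - 33853) + 5746717/31002268 = (-2616/9217 - 33853) + 5746717/31002268 = -312025717/9217 + 5746717/31002268 = -9673451933835567/285747904156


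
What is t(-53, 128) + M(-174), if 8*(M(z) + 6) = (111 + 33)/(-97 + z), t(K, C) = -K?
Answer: 12719/271 ≈ 46.934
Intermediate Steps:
M(z) = -6 + 18/(-97 + z) (M(z) = -6 + ((111 + 33)/(-97 + z))/8 = -6 + (144/(-97 + z))/8 = -6 + 18/(-97 + z))
t(-53, 128) + M(-174) = -1*(-53) + 6*(100 - 1*(-174))/(-97 - 174) = 53 + 6*(100 + 174)/(-271) = 53 + 6*(-1/271)*274 = 53 - 1644/271 = 12719/271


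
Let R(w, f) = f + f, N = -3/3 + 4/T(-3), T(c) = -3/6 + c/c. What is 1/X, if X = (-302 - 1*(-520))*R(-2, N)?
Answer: 1/3052 ≈ 0.00032765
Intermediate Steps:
T(c) = ½ (T(c) = -3*⅙ + 1 = -½ + 1 = ½)
N = 7 (N = -3/3 + 4/(½) = -3*⅓ + 4*2 = -1 + 8 = 7)
R(w, f) = 2*f
X = 3052 (X = (-302 - 1*(-520))*(2*7) = (-302 + 520)*14 = 218*14 = 3052)
1/X = 1/3052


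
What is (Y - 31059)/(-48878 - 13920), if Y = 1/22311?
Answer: 346478674/700543089 ≈ 0.49459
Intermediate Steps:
Y = 1/22311 ≈ 4.4821e-5
(Y - 31059)/(-48878 - 13920) = (1/22311 - 31059)/(-48878 - 13920) = -692957348/22311/(-62798) = -692957348/22311*(-1/62798) = 346478674/700543089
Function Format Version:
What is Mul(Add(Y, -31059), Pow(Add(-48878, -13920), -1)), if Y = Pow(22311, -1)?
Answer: Rational(346478674, 700543089) ≈ 0.49459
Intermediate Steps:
Y = Rational(1, 22311) ≈ 4.4821e-5
Mul(Add(Y, -31059), Pow(Add(-48878, -13920), -1)) = Mul(Add(Rational(1, 22311), -31059), Pow(Add(-48878, -13920), -1)) = Mul(Rational(-692957348, 22311), Pow(-62798, -1)) = Mul(Rational(-692957348, 22311), Rational(-1, 62798)) = Rational(346478674, 700543089)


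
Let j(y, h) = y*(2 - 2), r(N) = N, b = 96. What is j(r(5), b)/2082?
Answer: 0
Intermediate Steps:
j(y, h) = 0 (j(y, h) = y*0 = 0)
j(r(5), b)/2082 = 0/2082 = 0*(1/2082) = 0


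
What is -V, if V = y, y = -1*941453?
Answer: 941453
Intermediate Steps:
y = -941453
V = -941453
-V = -1*(-941453) = 941453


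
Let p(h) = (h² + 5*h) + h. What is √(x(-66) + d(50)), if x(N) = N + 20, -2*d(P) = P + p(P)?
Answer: I*√1471 ≈ 38.354*I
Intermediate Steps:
p(h) = h² + 6*h
d(P) = -P/2 - P*(6 + P)/2 (d(P) = -(P + P*(6 + P))/2 = -P/2 - P*(6 + P)/2)
x(N) = 20 + N
√(x(-66) + d(50)) = √((20 - 66) + (½)*50*(-7 - 1*50)) = √(-46 + (½)*50*(-7 - 50)) = √(-46 + (½)*50*(-57)) = √(-46 - 1425) = √(-1471) = I*√1471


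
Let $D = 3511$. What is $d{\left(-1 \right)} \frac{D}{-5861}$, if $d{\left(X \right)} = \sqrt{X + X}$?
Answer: $- \frac{3511 i \sqrt{2}}{5861} \approx - 0.84718 i$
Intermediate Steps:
$d{\left(X \right)} = \sqrt{2} \sqrt{X}$ ($d{\left(X \right)} = \sqrt{2 X} = \sqrt{2} \sqrt{X}$)
$d{\left(-1 \right)} \frac{D}{-5861} = \sqrt{2} \sqrt{-1} \frac{3511}{-5861} = \sqrt{2} i 3511 \left(- \frac{1}{5861}\right) = i \sqrt{2} \left(- \frac{3511}{5861}\right) = - \frac{3511 i \sqrt{2}}{5861}$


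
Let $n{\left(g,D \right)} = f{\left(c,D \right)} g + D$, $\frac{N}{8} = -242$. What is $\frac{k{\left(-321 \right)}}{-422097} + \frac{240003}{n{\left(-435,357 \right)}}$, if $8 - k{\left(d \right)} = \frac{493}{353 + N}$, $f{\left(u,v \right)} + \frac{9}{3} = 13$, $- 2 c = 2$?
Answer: $- \frac{53455049771518}{889346982381} \approx -60.106$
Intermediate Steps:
$N = -1936$ ($N = 8 \left(-242\right) = -1936$)
$c = -1$ ($c = \left(- \frac{1}{2}\right) 2 = -1$)
$f{\left(u,v \right)} = 10$ ($f{\left(u,v \right)} = -3 + 13 = 10$)
$k{\left(d \right)} = \frac{13157}{1583}$ ($k{\left(d \right)} = 8 - \frac{493}{353 - 1936} = 8 - \frac{493}{-1583} = 8 - 493 \left(- \frac{1}{1583}\right) = 8 - - \frac{493}{1583} = 8 + \frac{493}{1583} = \frac{13157}{1583}$)
$n{\left(g,D \right)} = D + 10 g$ ($n{\left(g,D \right)} = 10 g + D = D + 10 g$)
$\frac{k{\left(-321 \right)}}{-422097} + \frac{240003}{n{\left(-435,357 \right)}} = \frac{13157}{1583 \left(-422097\right)} + \frac{240003}{357 + 10 \left(-435\right)} = \frac{13157}{1583} \left(- \frac{1}{422097}\right) + \frac{240003}{357 - 4350} = - \frac{13157}{668179551} + \frac{240003}{-3993} = - \frac{13157}{668179551} + 240003 \left(- \frac{1}{3993}\right) = - \frac{13157}{668179551} - \frac{80001}{1331} = - \frac{53455049771518}{889346982381}$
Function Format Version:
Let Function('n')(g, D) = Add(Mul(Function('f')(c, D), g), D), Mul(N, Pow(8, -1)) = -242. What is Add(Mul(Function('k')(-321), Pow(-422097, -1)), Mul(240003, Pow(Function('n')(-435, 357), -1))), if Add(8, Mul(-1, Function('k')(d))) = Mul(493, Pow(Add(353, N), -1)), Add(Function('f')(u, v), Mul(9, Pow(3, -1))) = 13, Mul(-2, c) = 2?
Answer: Rational(-53455049771518, 889346982381) ≈ -60.106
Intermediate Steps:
N = -1936 (N = Mul(8, -242) = -1936)
c = -1 (c = Mul(Rational(-1, 2), 2) = -1)
Function('f')(u, v) = 10 (Function('f')(u, v) = Add(-3, 13) = 10)
Function('k')(d) = Rational(13157, 1583) (Function('k')(d) = Add(8, Mul(-1, Mul(493, Pow(Add(353, -1936), -1)))) = Add(8, Mul(-1, Mul(493, Pow(-1583, -1)))) = Add(8, Mul(-1, Mul(493, Rational(-1, 1583)))) = Add(8, Mul(-1, Rational(-493, 1583))) = Add(8, Rational(493, 1583)) = Rational(13157, 1583))
Function('n')(g, D) = Add(D, Mul(10, g)) (Function('n')(g, D) = Add(Mul(10, g), D) = Add(D, Mul(10, g)))
Add(Mul(Function('k')(-321), Pow(-422097, -1)), Mul(240003, Pow(Function('n')(-435, 357), -1))) = Add(Mul(Rational(13157, 1583), Pow(-422097, -1)), Mul(240003, Pow(Add(357, Mul(10, -435)), -1))) = Add(Mul(Rational(13157, 1583), Rational(-1, 422097)), Mul(240003, Pow(Add(357, -4350), -1))) = Add(Rational(-13157, 668179551), Mul(240003, Pow(-3993, -1))) = Add(Rational(-13157, 668179551), Mul(240003, Rational(-1, 3993))) = Add(Rational(-13157, 668179551), Rational(-80001, 1331)) = Rational(-53455049771518, 889346982381)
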